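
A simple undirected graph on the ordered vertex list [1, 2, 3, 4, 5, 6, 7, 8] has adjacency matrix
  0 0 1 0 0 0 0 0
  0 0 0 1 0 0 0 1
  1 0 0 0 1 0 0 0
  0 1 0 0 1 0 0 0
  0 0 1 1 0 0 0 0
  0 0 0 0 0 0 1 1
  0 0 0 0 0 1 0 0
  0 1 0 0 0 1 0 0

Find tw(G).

1

A width-1 tree decomposition is:
Bags: B1 = {1, 3}  B2 = {3, 5}  B3 = {4, 5}  B4 = {2, 4}  B5 = {2, 8}  B6 = {6, 8}  B7 = {6, 7}
Tree: B1–B2, B2–B3, B3–B4, B4–B5, B5–B6, B6–B7
Each bag holds 2 vertices, so the decomposition has width 1, which upper-bounds the treewidth. Any graph with an edge has treewidth ≥ 1, and G has the edge 1–3. Therefore the treewidth is 1.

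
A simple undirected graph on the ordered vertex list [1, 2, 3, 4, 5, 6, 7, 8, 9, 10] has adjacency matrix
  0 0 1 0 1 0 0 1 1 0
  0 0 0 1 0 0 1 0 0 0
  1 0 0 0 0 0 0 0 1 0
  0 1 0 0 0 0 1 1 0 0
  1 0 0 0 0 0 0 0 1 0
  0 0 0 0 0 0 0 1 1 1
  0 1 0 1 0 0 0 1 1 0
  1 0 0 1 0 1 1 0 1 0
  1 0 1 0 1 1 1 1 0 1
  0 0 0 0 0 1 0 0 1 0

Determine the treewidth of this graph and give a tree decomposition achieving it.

Treewidth 2.
One such decomposition:
Bags: B1 = {7, 8, 9}  B2 = {1, 8, 9}  B3 = {1, 5, 9}  B4 = {4, 7, 8}  B5 = {1, 3, 9}  B6 = {6, 8, 9}  B7 = {2, 4, 7}  B8 = {6, 9, 10}
Tree: B1–B2, B2–B3, B1–B4, B3–B5, B1–B6, B4–B7, B6–B8

The largest bag has 3 vertices, giving width 2; this decomposition certifies tw(G) ≤ 2. On the other hand G contains the 3-clique {1, 8, 9}. A clique must lie in a single bag of any decomposition, so no decomposition can have width below 2. Therefore the treewidth is 2.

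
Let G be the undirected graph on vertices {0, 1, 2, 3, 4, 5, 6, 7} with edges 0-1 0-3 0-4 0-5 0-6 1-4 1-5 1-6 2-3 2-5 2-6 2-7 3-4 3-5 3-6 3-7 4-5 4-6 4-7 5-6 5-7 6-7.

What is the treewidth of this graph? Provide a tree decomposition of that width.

The largest bag has 5 vertices, giving width 4; this decomposition certifies tw(G) ≤ 4. For the lower bound, the 5 vertices {0, 1, 4, 5, 6} are pairwise adjacent, and any tree decomposition puts a clique entirely inside one bag — forcing width ≥ 4. Hence tw(G) = 4 exactly.

Treewidth 4.
Bags: B1 = {3, 4, 5, 6, 7}  B2 = {0, 3, 4, 5, 6}  B3 = {2, 3, 5, 6, 7}  B4 = {0, 1, 4, 5, 6}
Tree: B1–B2, B1–B3, B2–B4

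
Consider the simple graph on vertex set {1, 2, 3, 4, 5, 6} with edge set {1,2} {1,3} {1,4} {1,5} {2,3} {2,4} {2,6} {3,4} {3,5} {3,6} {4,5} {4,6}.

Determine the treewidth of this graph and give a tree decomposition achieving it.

Treewidth 3.
One such decomposition:
Bags: B1 = {1, 2, 3, 4}  B2 = {2, 3, 4, 6}  B3 = {1, 3, 4, 5}
Tree: B1–B2, B1–B3

Each bag holds 4 vertices, so the decomposition has width 3, which upper-bounds the treewidth. Conversely, {1, 2, 3, 4} is a clique of size 4, and the vertices of any clique must share a bag in every tree decomposition; so some bag has ≥ 4 vertices and tw(G) ≥ 3. The upper and lower bounds meet at 3, so that is the treewidth.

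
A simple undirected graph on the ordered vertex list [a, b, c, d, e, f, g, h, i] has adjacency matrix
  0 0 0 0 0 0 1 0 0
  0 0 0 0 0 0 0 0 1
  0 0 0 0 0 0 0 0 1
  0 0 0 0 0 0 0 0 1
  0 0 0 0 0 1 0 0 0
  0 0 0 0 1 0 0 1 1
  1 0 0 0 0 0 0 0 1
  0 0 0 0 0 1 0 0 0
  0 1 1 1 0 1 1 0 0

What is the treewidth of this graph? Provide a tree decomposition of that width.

Treewidth 1.
One optimal decomposition is:
Bags: B1 = {d, i}  B2 = {c, i}  B3 = {b, i}  B4 = {g, i}  B5 = {a, g}  B6 = {f, i}  B7 = {e, f}  B8 = {f, h}
Tree: B1–B2, B2–B3, B3–B4, B4–B5, B1–B6, B6–B7, B7–B8

The largest bag has 2 vertices, giving width 1; this decomposition certifies tw(G) ≤ 1. G has an edge, so its treewidth is at least 1. The upper and lower bounds meet at 1, so that is the treewidth.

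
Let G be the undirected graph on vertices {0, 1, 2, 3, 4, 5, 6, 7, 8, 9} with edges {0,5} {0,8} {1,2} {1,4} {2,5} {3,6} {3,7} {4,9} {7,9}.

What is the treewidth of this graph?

A width-1 tree decomposition is:
Bags: B1 = {3, 6}  B2 = {3, 7}  B3 = {7, 9}  B4 = {4, 9}  B5 = {1, 4}  B6 = {1, 2}  B7 = {2, 5}  B8 = {0, 5}  B9 = {0, 8}
Tree: B1–B2, B2–B3, B3–B4, B4–B5, B5–B6, B6–B7, B7–B8, B8–B9
Every bag has size at most 2, so the width is 2 − 1 = 1 and tw(G) ≤ 1. G has an edge, so its treewidth is at least 1. Therefore the treewidth is 1.

1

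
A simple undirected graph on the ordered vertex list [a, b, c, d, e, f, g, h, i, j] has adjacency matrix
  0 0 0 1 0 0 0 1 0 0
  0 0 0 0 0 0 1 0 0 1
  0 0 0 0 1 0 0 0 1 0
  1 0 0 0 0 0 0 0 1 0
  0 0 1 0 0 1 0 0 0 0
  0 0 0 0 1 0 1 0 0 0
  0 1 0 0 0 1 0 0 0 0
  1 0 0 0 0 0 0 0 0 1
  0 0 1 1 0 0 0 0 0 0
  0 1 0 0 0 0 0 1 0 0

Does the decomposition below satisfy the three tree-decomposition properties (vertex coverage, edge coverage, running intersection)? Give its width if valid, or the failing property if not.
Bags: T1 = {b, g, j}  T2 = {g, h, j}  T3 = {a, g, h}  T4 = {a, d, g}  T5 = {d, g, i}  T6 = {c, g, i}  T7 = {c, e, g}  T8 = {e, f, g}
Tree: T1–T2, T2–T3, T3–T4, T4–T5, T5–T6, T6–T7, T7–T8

Yes; width 2.

Checking the three conditions: (i) the bags cover all of {a, b, c, d, e, f, g, h, i, j}; (ii) for each edge, some bag contains both endpoints; (iii) the bags containing any fixed vertex form a subtree. All hold, so the decomposition is valid with width 3 − 1 = 2.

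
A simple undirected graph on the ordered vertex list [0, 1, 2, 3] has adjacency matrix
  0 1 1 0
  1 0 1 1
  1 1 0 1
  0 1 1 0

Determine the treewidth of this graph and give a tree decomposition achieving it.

The largest bag has 3 vertices, giving width 2; this decomposition certifies tw(G) ≤ 2. On the other hand G contains the 3-clique {0, 1, 2}. A clique must lie in a single bag of any decomposition, so no decomposition can have width below 2. Combining the bounds, tw(G) = 2.

Treewidth 2.
Bags: B1 = {1, 2, 3}  B2 = {0, 1, 2}
Tree: B1–B2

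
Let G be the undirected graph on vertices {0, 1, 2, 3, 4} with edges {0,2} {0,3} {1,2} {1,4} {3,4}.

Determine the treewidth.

A width-2 tree decomposition is:
Bags: B1 = {0, 2, 3}  B2 = {1, 2, 3}  B3 = {1, 3, 4}
Tree: B1–B2, B2–B3
Each bag holds 3 vertices, so the decomposition has width 2, which upper-bounds the treewidth. The edges 3–0–2–1–4–3 form a cycle, so G is not a tree and its treewidth is at least 2. Therefore the treewidth is 2.

2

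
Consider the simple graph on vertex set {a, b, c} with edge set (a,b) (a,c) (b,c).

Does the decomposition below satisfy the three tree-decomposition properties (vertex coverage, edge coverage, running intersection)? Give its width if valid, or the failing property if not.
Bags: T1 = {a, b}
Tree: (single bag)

No — vertex c appears in no bag.

A tree decomposition must satisfy three properties: every vertex lies in some bag; for every edge, both endpoints lie together in some bag; and for every vertex, the bags containing it form a connected subtree. Here vertex c appears in no bag, so the decomposition is invalid.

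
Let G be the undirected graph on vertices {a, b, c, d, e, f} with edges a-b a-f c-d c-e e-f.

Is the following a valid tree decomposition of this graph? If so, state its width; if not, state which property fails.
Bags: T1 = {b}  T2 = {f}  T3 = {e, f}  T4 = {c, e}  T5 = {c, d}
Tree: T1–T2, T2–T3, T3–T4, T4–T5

A tree decomposition must satisfy three properties: every vertex lies in some bag; for every edge, both endpoints lie together in some bag; and for every vertex, the bags containing it form a connected subtree. Here vertex a appears in no bag, so the decomposition is invalid.

No — vertex a appears in no bag.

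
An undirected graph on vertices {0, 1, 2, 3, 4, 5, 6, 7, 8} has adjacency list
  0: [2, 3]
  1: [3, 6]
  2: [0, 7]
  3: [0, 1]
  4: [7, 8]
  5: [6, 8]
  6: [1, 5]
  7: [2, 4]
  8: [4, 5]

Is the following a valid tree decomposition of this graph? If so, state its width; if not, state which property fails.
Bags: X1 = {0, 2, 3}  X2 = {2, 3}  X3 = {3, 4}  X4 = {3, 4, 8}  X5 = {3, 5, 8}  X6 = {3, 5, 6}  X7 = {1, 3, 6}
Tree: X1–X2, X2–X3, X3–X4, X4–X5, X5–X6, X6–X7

A tree decomposition must satisfy three properties: every vertex lies in some bag; for every edge, both endpoints lie together in some bag; and for every vertex, the bags containing it form a connected subtree. Here vertex 7 appears in no bag, so the decomposition is invalid.

No — vertex 7 appears in no bag.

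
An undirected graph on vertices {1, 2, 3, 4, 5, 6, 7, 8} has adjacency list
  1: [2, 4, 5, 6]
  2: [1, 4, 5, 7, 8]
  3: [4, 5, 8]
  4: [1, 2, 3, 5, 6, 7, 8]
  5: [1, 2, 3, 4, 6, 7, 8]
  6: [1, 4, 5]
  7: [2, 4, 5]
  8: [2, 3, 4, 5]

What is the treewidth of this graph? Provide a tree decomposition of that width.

The largest bag has 4 vertices, giving width 3; this decomposition certifies tw(G) ≤ 3. On the other hand G contains the 4-clique {2, 4, 5, 8}. A clique must lie in a single bag of any decomposition, so no decomposition can have width below 3. Combining the bounds, tw(G) = 3.

Treewidth 3.
One optimal decomposition is:
Bags: B1 = {3, 4, 5, 8}  B2 = {2, 4, 5, 8}  B3 = {1, 2, 4, 5}  B4 = {2, 4, 5, 7}  B5 = {1, 4, 5, 6}
Tree: B1–B2, B2–B3, B3–B4, B3–B5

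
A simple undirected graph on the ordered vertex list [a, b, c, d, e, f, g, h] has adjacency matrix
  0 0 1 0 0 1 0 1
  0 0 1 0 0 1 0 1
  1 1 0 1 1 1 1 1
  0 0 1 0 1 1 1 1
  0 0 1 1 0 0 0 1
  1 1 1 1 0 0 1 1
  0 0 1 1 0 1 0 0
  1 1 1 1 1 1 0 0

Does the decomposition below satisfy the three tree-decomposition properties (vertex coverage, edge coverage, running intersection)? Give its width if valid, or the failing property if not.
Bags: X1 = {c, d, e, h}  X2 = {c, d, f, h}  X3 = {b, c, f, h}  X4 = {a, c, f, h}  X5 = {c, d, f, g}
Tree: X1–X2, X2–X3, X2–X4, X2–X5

Checking the three conditions: (i) the bags cover all of {a, b, c, d, e, f, g, h}; (ii) for each edge, some bag contains both endpoints; (iii) the bags containing any fixed vertex form a subtree. All hold, so the decomposition is valid with width 4 − 1 = 3.

Yes; width 3.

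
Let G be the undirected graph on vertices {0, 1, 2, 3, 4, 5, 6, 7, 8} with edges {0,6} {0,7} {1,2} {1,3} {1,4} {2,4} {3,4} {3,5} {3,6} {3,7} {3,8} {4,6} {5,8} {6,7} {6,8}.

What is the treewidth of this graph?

2

A width-2 tree decomposition is:
Bags: B1 = {1, 3, 4}  B2 = {3, 4, 6}  B3 = {3, 6, 7}  B4 = {1, 2, 4}  B5 = {3, 6, 8}  B6 = {3, 5, 8}  B7 = {0, 6, 7}
Tree: B1–B2, B2–B3, B1–B4, B3–B5, B5–B6, B3–B7
Every bag has size at most 3, so the width is 3 − 1 = 2 and tw(G) ≤ 2. On the other hand G contains the 3-clique {0, 6, 7}. A clique must lie in a single bag of any decomposition, so no decomposition can have width below 2. The upper and lower bounds meet at 2, so that is the treewidth.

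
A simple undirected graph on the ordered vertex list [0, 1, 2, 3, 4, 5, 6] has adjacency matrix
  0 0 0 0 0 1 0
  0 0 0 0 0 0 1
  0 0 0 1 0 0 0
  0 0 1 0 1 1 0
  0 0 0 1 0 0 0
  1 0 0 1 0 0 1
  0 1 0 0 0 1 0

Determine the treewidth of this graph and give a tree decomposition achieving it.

Treewidth 1.
One optimal decomposition is:
Bags: B1 = {5, 6}  B2 = {0, 5}  B3 = {1, 6}  B4 = {3, 5}  B5 = {2, 3}  B6 = {3, 4}
Tree: B1–B2, B1–B3, B1–B4, B4–B5, B4–B6

Each bag holds 2 vertices, so the decomposition has width 1, which upper-bounds the treewidth. Any graph with an edge has treewidth ≥ 1, and G has the edge 5–6. Therefore the treewidth is 1.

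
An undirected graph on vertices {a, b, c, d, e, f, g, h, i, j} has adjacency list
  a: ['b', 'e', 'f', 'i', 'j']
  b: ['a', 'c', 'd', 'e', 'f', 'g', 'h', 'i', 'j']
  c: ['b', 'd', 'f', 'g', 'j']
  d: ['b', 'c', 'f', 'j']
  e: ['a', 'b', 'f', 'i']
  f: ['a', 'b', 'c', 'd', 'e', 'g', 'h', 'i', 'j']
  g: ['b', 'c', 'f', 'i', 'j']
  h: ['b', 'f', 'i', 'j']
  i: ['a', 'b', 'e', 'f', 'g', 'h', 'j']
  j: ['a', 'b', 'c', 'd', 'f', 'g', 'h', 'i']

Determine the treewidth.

A width-4 tree decomposition is:
Bags: B1 = {b, f, g, i, j}  B2 = {b, c, f, g, j}  B3 = {a, b, f, i, j}  B4 = {b, c, d, f, j}  B5 = {b, f, h, i, j}  B6 = {a, b, e, f, i}
Tree: B1–B2, B1–B3, B2–B4, B3–B5, B3–B6
Each bag holds 5 vertices, so the decomposition has width 4, which upper-bounds the treewidth. On the other hand G contains the 5-clique {b, c, d, f, j}. A clique must lie in a single bag of any decomposition, so no decomposition can have width below 4. Combining the bounds, tw(G) = 4.

4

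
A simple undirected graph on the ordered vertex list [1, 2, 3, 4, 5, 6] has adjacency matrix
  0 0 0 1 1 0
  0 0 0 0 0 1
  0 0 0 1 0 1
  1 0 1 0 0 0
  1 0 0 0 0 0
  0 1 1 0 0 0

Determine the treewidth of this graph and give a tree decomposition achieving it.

Treewidth 1.
Bags: B1 = {2, 6}  B2 = {3, 6}  B3 = {3, 4}  B4 = {1, 4}  B5 = {1, 5}
Tree: B1–B2, B2–B3, B3–B4, B4–B5

Each bag holds 2 vertices, so the decomposition has width 1, which upper-bounds the treewidth. Since G has at least one edge (e.g. 2–6), it is not an edgeless graph, so tw(G) ≥ 1. Hence tw(G) = 1 exactly.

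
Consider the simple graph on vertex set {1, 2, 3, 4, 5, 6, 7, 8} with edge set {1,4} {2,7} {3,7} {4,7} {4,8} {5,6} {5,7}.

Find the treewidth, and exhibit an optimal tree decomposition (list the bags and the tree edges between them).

Treewidth 1.
One optimal decomposition is:
Bags: B1 = {2, 7}  B2 = {5, 7}  B3 = {4, 7}  B4 = {5, 6}  B5 = {3, 7}  B6 = {1, 4}  B7 = {4, 8}
Tree: B1–B2, B1–B3, B2–B4, B1–B5, B3–B6, B3–B7

The largest bag has 2 vertices, giving width 1; this decomposition certifies tw(G) ≤ 1. Any graph with an edge has treewidth ≥ 1, and G has the edge 7–2. Therefore the treewidth is 1.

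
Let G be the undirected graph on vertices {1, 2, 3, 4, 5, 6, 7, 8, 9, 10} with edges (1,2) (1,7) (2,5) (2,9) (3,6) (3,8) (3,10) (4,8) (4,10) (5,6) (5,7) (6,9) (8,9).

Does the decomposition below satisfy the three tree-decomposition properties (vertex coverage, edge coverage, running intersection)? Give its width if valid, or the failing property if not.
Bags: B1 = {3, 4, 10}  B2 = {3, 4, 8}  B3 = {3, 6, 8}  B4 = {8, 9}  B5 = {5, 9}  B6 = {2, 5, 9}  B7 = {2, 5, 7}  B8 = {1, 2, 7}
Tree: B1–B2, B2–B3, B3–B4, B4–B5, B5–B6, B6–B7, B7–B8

No — edge (6,9) lies in no bag.

A tree decomposition must satisfy three properties: every vertex lies in some bag; for every edge, both endpoints lie together in some bag; and for every vertex, the bags containing it form a connected subtree. Here edge (6,9) lies in no bag, so the decomposition is invalid.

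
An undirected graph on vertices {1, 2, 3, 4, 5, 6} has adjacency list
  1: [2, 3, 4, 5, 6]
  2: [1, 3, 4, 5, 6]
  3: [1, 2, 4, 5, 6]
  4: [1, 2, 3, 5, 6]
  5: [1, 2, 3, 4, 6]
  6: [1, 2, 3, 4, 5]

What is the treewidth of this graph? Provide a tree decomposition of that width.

With just one bag of size 6, the width is 6 − 1 = 5, so tw(G) ≤ 5. Conversely, {1, 2, 3, 4, 5, 6} is a clique of size 6, and the vertices of any clique must share a bag in every tree decomposition; so some bag has ≥ 6 vertices and tw(G) ≥ 5. Therefore the treewidth is 5.

Treewidth 5.
One optimal decomposition is:
Bags: B1 = {1, 2, 3, 4, 5, 6}
Tree: (single bag)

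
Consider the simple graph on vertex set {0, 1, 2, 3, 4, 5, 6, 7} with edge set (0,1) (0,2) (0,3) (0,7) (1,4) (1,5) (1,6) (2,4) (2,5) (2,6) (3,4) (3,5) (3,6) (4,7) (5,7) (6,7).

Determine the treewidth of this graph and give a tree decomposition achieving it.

Treewidth 4.
One such decomposition:
Bags: B1 = {0, 2, 4, 5, 6}  B2 = {0, 3, 4, 5, 6}  B3 = {0, 4, 5, 6, 7}  B4 = {0, 1, 4, 5, 6}
Tree: B1–B2, B2–B3, B3–B4

The largest bag has 5 vertices, giving width 4; this decomposition certifies tw(G) ≤ 4. For the lower bound: the 5 vertex sets {0,2}, {3,6}, {5,7}, {4}, {1} are disjoint, each induces a connected subgraph, and every pair is joined by at least one edge of G. Contracting each set to a single vertex therefore yields K_{5} as a minor, and since treewidth is minor-monotone, tw(G) ≥ tw(K_{5}) = 4. Combining the bounds, tw(G) = 4.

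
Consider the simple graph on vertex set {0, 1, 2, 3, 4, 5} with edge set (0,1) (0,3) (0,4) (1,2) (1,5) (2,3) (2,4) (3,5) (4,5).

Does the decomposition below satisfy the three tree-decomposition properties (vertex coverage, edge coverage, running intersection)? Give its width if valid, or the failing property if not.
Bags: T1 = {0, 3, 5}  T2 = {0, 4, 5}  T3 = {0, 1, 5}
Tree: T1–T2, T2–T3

No — vertex 2 appears in no bag.

A tree decomposition must satisfy three properties: every vertex lies in some bag; for every edge, both endpoints lie together in some bag; and for every vertex, the bags containing it form a connected subtree. Here vertex 2 appears in no bag, so the decomposition is invalid.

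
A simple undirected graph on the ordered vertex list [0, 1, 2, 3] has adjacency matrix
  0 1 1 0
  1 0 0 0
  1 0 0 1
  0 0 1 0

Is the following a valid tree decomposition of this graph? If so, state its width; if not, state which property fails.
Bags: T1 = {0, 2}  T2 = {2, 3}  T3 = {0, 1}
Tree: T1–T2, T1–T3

Vertex coverage: the bags together contain {0, 1, 2, 3}, the full vertex set. Edge coverage: each edge of G has both endpoints in at least one bag. Running intersection: for every vertex, the bags containing it form a connected subtree. All three properties hold, so this is a valid tree decomposition of width max|bag| − 1 = 1, and hence tw(G) ≤ 1.

Yes; width 1.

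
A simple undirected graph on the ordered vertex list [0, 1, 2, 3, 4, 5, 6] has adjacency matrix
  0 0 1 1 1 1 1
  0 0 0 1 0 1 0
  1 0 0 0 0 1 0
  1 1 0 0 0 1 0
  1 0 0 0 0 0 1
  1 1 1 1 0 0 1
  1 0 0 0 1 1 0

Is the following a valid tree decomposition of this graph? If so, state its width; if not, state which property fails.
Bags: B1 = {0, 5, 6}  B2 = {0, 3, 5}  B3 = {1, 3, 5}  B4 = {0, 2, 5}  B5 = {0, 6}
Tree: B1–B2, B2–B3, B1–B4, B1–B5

No — vertex 4 appears in no bag.

A tree decomposition must satisfy three properties: every vertex lies in some bag; for every edge, both endpoints lie together in some bag; and for every vertex, the bags containing it form a connected subtree. Here vertex 4 appears in no bag, so the decomposition is invalid.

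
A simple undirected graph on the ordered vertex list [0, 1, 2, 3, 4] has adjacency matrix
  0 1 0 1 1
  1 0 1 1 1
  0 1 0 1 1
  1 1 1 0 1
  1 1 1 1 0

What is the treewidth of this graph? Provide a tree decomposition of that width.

Each bag holds 4 vertices, so the decomposition has width 3, which upper-bounds the treewidth. For the lower bound, the 4 vertices {0, 1, 3, 4} are pairwise adjacent, and any tree decomposition puts a clique entirely inside one bag — forcing width ≥ 3. Hence tw(G) = 3 exactly.

Treewidth 3.
One optimal decomposition is:
Bags: B1 = {0, 1, 3, 4}  B2 = {1, 2, 3, 4}
Tree: B1–B2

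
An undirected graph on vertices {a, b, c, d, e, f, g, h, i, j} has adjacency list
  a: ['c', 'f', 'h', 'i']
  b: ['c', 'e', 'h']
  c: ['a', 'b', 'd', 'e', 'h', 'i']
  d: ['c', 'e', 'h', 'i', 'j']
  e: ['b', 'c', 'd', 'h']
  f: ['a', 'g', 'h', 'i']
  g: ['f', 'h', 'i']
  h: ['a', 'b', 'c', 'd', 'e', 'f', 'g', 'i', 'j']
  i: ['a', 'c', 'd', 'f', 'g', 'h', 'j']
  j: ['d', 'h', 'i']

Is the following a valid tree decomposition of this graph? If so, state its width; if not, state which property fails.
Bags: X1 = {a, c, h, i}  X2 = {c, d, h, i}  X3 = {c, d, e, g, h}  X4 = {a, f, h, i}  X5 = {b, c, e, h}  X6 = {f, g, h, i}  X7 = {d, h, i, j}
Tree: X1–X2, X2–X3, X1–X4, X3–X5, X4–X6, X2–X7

A tree decomposition must satisfy three properties: every vertex lies in some bag; for every edge, both endpoints lie together in some bag; and for every vertex, the bags containing it form a connected subtree. Here bags containing vertex g are not connected in the tree, so the decomposition is invalid.

No — bags containing vertex g are not connected in the tree.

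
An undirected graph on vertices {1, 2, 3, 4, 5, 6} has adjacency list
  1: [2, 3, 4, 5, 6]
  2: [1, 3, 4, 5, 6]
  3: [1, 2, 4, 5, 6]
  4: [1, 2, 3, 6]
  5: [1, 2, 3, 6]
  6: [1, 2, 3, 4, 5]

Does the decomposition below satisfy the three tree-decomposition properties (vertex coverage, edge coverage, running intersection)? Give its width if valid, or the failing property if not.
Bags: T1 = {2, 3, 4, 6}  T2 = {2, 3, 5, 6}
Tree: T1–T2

No — vertex 1 appears in no bag.

A tree decomposition must satisfy three properties: every vertex lies in some bag; for every edge, both endpoints lie together in some bag; and for every vertex, the bags containing it form a connected subtree. Here vertex 1 appears in no bag, so the decomposition is invalid.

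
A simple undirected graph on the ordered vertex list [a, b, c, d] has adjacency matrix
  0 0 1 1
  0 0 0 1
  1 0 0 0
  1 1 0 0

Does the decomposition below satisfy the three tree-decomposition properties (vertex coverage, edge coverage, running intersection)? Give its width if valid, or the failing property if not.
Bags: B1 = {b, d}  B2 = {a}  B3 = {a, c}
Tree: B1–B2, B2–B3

No — edge (d,a) lies in no bag.

A tree decomposition must satisfy three properties: every vertex lies in some bag; for every edge, both endpoints lie together in some bag; and for every vertex, the bags containing it form a connected subtree. Here edge (d,a) lies in no bag, so the decomposition is invalid.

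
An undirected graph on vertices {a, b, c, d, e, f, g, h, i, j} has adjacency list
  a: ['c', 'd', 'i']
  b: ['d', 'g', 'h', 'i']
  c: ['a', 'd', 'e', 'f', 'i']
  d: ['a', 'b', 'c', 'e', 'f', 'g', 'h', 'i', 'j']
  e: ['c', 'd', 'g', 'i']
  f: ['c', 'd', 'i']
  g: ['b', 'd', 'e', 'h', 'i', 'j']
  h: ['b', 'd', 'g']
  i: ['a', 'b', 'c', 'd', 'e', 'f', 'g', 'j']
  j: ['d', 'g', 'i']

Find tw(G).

3

A width-3 tree decomposition is:
Bags: B1 = {c, d, e, i}  B2 = {a, c, d, i}  B3 = {d, e, g, i}  B4 = {b, d, g, i}  B5 = {d, g, i, j}  B6 = {c, d, f, i}  B7 = {b, d, g, h}
Tree: B1–B2, B1–B3, B3–B4, B4–B5, B2–B6, B4–B7
Every bag has size at most 4, so the width is 4 − 1 = 3 and tw(G) ≤ 3. Conversely, {b, d, g, h} is a clique of size 4, and the vertices of any clique must share a bag in every tree decomposition; so some bag has ≥ 4 vertices and tw(G) ≥ 3. Combining the bounds, tw(G) = 3.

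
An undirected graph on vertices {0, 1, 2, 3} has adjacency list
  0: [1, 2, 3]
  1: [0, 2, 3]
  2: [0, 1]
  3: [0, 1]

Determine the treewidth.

A width-2 tree decomposition is:
Bags: B1 = {0, 1, 2}  B2 = {0, 1, 3}
Tree: B1–B2
Every bag has size at most 3, so the width is 3 − 1 = 2 and tw(G) ≤ 2. Conversely, {0, 1, 2} is a clique of size 3, and the vertices of any clique must share a bag in every tree decomposition; so some bag has ≥ 3 vertices and tw(G) ≥ 2. Combining the bounds, tw(G) = 2.

2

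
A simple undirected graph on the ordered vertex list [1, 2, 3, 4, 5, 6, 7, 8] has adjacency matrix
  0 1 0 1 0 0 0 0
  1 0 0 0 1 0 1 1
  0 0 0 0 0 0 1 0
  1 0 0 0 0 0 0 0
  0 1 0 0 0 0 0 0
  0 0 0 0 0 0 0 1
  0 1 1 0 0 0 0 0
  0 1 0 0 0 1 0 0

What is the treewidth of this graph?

1

A width-1 tree decomposition is:
Bags: B1 = {3, 7}  B2 = {2, 7}  B3 = {2, 8}  B4 = {1, 2}  B5 = {6, 8}  B6 = {1, 4}  B7 = {2, 5}
Tree: B1–B2, B2–B3, B3–B4, B3–B5, B4–B6, B2–B7
Every bag has size at most 2, so the width is 2 − 1 = 1 and tw(G) ≤ 1. Since G has at least one edge (e.g. 7–3), it is not an edgeless graph, so tw(G) ≥ 1. Combining the bounds, tw(G) = 1.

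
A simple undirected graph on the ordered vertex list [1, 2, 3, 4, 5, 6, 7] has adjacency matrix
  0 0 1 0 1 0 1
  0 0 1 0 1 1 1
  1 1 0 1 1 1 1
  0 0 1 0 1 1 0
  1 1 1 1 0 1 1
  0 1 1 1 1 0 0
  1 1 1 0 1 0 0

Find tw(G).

A width-3 tree decomposition is:
Bags: B1 = {2, 3, 5, 6}  B2 = {3, 4, 5, 6}  B3 = {2, 3, 5, 7}  B4 = {1, 3, 5, 7}
Tree: B1–B2, B1–B3, B3–B4
Each bag holds 4 vertices, so the decomposition has width 3, which upper-bounds the treewidth. For the lower bound, the 4 vertices {1, 3, 5, 7} are pairwise adjacent, and any tree decomposition puts a clique entirely inside one bag — forcing width ≥ 3. Therefore the treewidth is 3.

3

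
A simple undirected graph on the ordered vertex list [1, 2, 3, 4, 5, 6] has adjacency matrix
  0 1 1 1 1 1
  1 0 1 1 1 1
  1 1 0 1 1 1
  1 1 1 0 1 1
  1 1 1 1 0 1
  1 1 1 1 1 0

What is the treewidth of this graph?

5

A width-5 tree decomposition is:
Bags: B1 = {1, 2, 3, 4, 5, 6}
Tree: (single bag)
With just one bag of size 6, the width is 6 − 1 = 5, so tw(G) ≤ 5. Conversely, {1, 2, 3, 4, 5, 6} is a clique of size 6, and the vertices of any clique must share a bag in every tree decomposition; so some bag has ≥ 6 vertices and tw(G) ≥ 5. Hence tw(G) = 5 exactly.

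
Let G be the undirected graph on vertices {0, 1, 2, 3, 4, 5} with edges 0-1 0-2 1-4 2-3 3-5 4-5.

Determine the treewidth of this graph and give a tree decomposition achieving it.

The largest bag has 3 vertices, giving width 2; this decomposition certifies tw(G) ≤ 2. The edges 4–1–0–2–3–5–4 form a cycle, so G is not a tree and its treewidth is at least 2. Combining the bounds, tw(G) = 2.

Treewidth 2.
One optimal decomposition is:
Bags: B1 = {0, 1, 4}  B2 = {0, 2, 4}  B3 = {2, 3, 4}  B4 = {3, 4, 5}
Tree: B1–B2, B2–B3, B3–B4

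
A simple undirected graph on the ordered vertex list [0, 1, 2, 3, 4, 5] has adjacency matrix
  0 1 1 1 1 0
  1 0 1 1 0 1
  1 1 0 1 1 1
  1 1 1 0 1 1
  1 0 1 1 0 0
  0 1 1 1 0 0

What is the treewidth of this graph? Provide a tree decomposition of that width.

Treewidth 3.
Bags: B1 = {1, 2, 3, 5}  B2 = {0, 1, 2, 3}  B3 = {0, 2, 3, 4}
Tree: B1–B2, B2–B3

Each bag holds 4 vertices, so the decomposition has width 3, which upper-bounds the treewidth. For the lower bound, the 4 vertices {0, 1, 2, 3} are pairwise adjacent, and any tree decomposition puts a clique entirely inside one bag — forcing width ≥ 3. The upper and lower bounds meet at 3, so that is the treewidth.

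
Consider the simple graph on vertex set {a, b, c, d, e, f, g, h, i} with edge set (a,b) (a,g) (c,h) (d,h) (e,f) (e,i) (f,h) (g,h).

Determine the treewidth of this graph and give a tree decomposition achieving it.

Each bag holds 2 vertices, so the decomposition has width 1, which upper-bounds the treewidth. G has an edge, so its treewidth is at least 1. Hence tw(G) = 1 exactly.

Treewidth 1.
Bags: B1 = {g, h}  B2 = {a, g}  B3 = {d, h}  B4 = {c, h}  B5 = {a, b}  B6 = {f, h}  B7 = {e, f}  B8 = {e, i}
Tree: B1–B2, B1–B3, B1–B4, B2–B5, B4–B6, B6–B7, B7–B8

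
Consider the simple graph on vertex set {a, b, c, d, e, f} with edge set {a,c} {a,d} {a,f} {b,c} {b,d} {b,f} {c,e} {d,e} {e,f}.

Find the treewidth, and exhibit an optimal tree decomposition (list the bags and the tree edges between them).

Each bag holds 4 vertices, so the decomposition has width 3, which upper-bounds the treewidth. For the lower bound: the 4 vertex sets {a,c}, {b,f}, {d}, {e} are disjoint, each induces a connected subgraph, and every pair is joined by at least one edge of G. Contracting each set to a single vertex therefore yields K_{4} as a minor, and since treewidth is minor-monotone, tw(G) ≥ tw(K_{4}) = 3. Therefore the treewidth is 3.

Treewidth 3.
One such decomposition:
Bags: B1 = {a, c, d, f}  B2 = {b, c, d, f}  B3 = {c, d, e, f}
Tree: B1–B2, B2–B3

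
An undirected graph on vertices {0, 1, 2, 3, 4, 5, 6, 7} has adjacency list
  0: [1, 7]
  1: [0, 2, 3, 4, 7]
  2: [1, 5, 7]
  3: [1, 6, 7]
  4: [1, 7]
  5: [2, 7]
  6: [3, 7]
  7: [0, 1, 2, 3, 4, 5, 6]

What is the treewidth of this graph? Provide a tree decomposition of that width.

Treewidth 2.
One optimal decomposition is:
Bags: B1 = {3, 6, 7}  B2 = {1, 3, 7}  B3 = {0, 1, 7}  B4 = {1, 4, 7}  B5 = {1, 2, 7}  B6 = {2, 5, 7}
Tree: B1–B2, B2–B3, B3–B4, B2–B5, B5–B6

Each bag holds 3 vertices, so the decomposition has width 2, which upper-bounds the treewidth. Conversely, {0, 1, 7} is a clique of size 3, and the vertices of any clique must share a bag in every tree decomposition; so some bag has ≥ 3 vertices and tw(G) ≥ 2. Therefore the treewidth is 2.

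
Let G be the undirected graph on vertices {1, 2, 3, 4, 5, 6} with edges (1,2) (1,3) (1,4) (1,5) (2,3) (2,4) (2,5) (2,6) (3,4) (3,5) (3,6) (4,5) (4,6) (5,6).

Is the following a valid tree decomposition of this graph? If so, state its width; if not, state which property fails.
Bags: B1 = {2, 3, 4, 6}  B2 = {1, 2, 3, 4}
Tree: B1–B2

A tree decomposition must satisfy three properties: every vertex lies in some bag; for every edge, both endpoints lie together in some bag; and for every vertex, the bags containing it form a connected subtree. Here vertex 5 appears in no bag, so the decomposition is invalid.

No — vertex 5 appears in no bag.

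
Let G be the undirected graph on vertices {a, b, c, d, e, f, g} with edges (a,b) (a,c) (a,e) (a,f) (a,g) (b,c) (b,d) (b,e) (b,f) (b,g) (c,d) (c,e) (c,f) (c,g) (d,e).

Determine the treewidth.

A width-3 tree decomposition is:
Bags: B1 = {a, b, c, f}  B2 = {a, b, c, e}  B3 = {a, b, c, g}  B4 = {b, c, d, e}
Tree: B1–B2, B2–B3, B2–B4
Every bag has size at most 4, so the width is 4 − 1 = 3 and tw(G) ≤ 3. For the lower bound, the 4 vertices {b, c, d, e} are pairwise adjacent, and any tree decomposition puts a clique entirely inside one bag — forcing width ≥ 3. The upper and lower bounds meet at 3, so that is the treewidth.

3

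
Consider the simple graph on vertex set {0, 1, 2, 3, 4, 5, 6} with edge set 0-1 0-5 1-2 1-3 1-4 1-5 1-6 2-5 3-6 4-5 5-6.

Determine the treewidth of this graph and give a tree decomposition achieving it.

Treewidth 2.
One such decomposition:
Bags: B1 = {1, 5, 6}  B2 = {1, 4, 5}  B3 = {0, 1, 5}  B4 = {1, 3, 6}  B5 = {1, 2, 5}
Tree: B1–B2, B2–B3, B1–B4, B1–B5

Each bag holds 3 vertices, so the decomposition has width 2, which upper-bounds the treewidth. For the lower bound, the 3 vertices {1, 3, 6} are pairwise adjacent, and any tree decomposition puts a clique entirely inside one bag — forcing width ≥ 2. Therefore the treewidth is 2.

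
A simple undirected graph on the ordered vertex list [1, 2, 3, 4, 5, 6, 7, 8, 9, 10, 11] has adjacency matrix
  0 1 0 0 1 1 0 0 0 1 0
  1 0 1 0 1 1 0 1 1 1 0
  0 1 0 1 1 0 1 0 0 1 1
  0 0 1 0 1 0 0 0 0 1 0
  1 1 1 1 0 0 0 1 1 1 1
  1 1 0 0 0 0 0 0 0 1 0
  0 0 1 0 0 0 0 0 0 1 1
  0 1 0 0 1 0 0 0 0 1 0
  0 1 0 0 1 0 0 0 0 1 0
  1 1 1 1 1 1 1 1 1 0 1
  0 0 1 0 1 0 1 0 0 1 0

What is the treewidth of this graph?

A width-3 tree decomposition is:
Bags: B1 = {2, 5, 9, 10}  B2 = {2, 3, 5, 10}  B3 = {3, 4, 5, 10}  B4 = {2, 5, 8, 10}  B5 = {1, 2, 5, 10}  B6 = {3, 5, 10, 11}  B7 = {3, 7, 10, 11}  B8 = {1, 2, 6, 10}
Tree: B1–B2, B2–B3, B1–B4, B2–B5, B3–B6, B6–B7, B5–B8
The largest bag has 4 vertices, giving width 3; this decomposition certifies tw(G) ≤ 3. For the lower bound, the 4 vertices {2, 5, 8, 10} are pairwise adjacent, and any tree decomposition puts a clique entirely inside one bag — forcing width ≥ 3. Combining the bounds, tw(G) = 3.

3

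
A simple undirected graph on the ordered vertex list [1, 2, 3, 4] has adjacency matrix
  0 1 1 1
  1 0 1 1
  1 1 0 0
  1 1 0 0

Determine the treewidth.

2

A width-2 tree decomposition is:
Bags: B1 = {1, 2, 4}  B2 = {1, 2, 3}
Tree: B1–B2
Every bag has size at most 3, so the width is 3 − 1 = 2 and tw(G) ≤ 2. On the other hand G contains the 3-clique {1, 2, 3}. A clique must lie in a single bag of any decomposition, so no decomposition can have width below 2. Hence tw(G) = 2 exactly.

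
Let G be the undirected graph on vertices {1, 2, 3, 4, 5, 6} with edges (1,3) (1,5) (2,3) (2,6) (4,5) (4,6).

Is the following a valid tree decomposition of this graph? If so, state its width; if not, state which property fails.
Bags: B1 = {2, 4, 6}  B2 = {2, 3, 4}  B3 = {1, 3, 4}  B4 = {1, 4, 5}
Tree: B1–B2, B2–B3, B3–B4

Yes; width 2.

Checking the three conditions: (i) the bags cover all of {1, 2, 3, 4, 5, 6}; (ii) for each edge, some bag contains both endpoints; (iii) the bags containing any fixed vertex form a subtree. All hold, so the decomposition is valid with width 3 − 1 = 2.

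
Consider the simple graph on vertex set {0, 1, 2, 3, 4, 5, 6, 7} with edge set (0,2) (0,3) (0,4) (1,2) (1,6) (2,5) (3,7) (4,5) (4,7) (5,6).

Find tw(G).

A width-2 tree decomposition is:
Bags: B1 = {0, 3, 7}  B2 = {0, 4, 7}  B3 = {0, 2, 4}  B4 = {2, 4, 5}  B5 = {1, 2, 5}  B6 = {1, 5, 6}
Tree: B1–B2, B2–B3, B3–B4, B4–B5, B5–B6
Each bag holds 3 vertices, so the decomposition has width 2, which upper-bounds the treewidth. For the lower bound, G contains the cycle 3–7–4–0–3, so G is not a forest; only forests have treewidth ≤ 1, hence tw(G) ≥ 2. Hence tw(G) = 2 exactly.

2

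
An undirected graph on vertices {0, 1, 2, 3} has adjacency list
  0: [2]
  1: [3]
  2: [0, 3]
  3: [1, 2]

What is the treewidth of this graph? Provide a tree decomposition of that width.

The largest bag has 2 vertices, giving width 1; this decomposition certifies tw(G) ≤ 1. Since G has at least one edge (e.g. 1–3), it is not an edgeless graph, so tw(G) ≥ 1. Combining the bounds, tw(G) = 1.

Treewidth 1.
Bags: B1 = {1, 3}  B2 = {2, 3}  B3 = {0, 2}
Tree: B1–B2, B2–B3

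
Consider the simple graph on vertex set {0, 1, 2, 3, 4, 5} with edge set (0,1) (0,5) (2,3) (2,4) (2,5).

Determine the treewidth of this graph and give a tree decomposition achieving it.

Treewidth 1.
One such decomposition:
Bags: B1 = {2, 3}  B2 = {2, 5}  B3 = {2, 4}  B4 = {0, 5}  B5 = {0, 1}
Tree: B1–B2, B1–B3, B2–B4, B4–B5

The largest bag has 2 vertices, giving width 1; this decomposition certifies tw(G) ≤ 1. Since G has at least one edge (e.g. 2–3), it is not an edgeless graph, so tw(G) ≥ 1. Therefore the treewidth is 1.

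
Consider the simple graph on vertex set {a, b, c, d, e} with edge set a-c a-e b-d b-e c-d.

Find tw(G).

A width-2 tree decomposition is:
Bags: B1 = {b, d, e}  B2 = {a, d, e}  B3 = {a, c, d}
Tree: B1–B2, B2–B3
The largest bag has 3 vertices, giving width 2; this decomposition certifies tw(G) ≤ 2. The edges d–b–e–a–c–d form a cycle, so G is not a tree and its treewidth is at least 2. Hence tw(G) = 2 exactly.

2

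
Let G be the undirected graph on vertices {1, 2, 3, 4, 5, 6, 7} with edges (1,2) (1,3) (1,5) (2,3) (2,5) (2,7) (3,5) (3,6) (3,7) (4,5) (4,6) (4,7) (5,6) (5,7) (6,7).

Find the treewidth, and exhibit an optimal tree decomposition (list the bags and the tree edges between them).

Treewidth 3.
Bags: B1 = {4, 5, 6, 7}  B2 = {3, 5, 6, 7}  B3 = {2, 3, 5, 7}  B4 = {1, 2, 3, 5}
Tree: B1–B2, B2–B3, B3–B4

Every bag has size at most 4, so the width is 4 − 1 = 3 and tw(G) ≤ 3. On the other hand G contains the 4-clique {1, 2, 3, 5}. A clique must lie in a single bag of any decomposition, so no decomposition can have width below 3. Combining the bounds, tw(G) = 3.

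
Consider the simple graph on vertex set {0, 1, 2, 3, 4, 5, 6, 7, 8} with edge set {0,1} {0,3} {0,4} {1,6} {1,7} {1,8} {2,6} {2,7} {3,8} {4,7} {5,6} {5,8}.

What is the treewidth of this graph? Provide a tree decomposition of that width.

The largest bag has 4 vertices, giving width 3; this decomposition certifies tw(G) ≤ 3. For the lower bound: the 4 vertex sets {2,5,6}, {8}, {1}, {0,3,4,7} are disjoint, each induces a connected subgraph, and every pair is joined by at least one edge of G. Contracting each set to a single vertex therefore yields K_{4} as a minor, and since treewidth is minor-monotone, tw(G) ≥ tw(K_{4}) = 3. Therefore the treewidth is 3.

Treewidth 3.
Bags: B1 = {2, 5, 6, 8}  B2 = {1, 2, 6, 8}  B3 = {1, 2, 7, 8}  B4 = {1, 3, 7, 8}  B5 = {0, 1, 3, 7}  B6 = {0, 3, 4, 7}
Tree: B1–B2, B2–B3, B3–B4, B4–B5, B5–B6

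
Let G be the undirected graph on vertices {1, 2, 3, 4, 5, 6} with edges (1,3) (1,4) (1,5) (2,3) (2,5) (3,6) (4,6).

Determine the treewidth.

2

A width-2 tree decomposition is:
Bags: B1 = {1, 4, 6}  B2 = {1, 3, 6}  B3 = {1, 3, 5}  B4 = {2, 3, 5}
Tree: B1–B2, B2–B3, B3–B4
Every bag has size at most 3, so the width is 3 − 1 = 2 and tw(G) ≤ 2. The edges 4–6–3–1–4 form a cycle, so G is not a tree and its treewidth is at least 2. Hence tw(G) = 2 exactly.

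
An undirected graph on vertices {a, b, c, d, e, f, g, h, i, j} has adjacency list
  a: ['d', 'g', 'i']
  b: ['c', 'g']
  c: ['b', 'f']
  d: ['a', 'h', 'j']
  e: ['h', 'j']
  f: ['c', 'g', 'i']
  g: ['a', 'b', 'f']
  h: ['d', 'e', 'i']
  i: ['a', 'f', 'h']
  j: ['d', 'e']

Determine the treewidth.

A width-2 tree decomposition is:
Bags: B1 = {b, c, f}  B2 = {b, f, g}  B3 = {f, g, i}  B4 = {a, g, i}  B5 = {a, h, i}  B6 = {a, d, h}  B7 = {d, e, h}  B8 = {d, e, j}
Tree: B1–B2, B2–B3, B3–B4, B4–B5, B5–B6, B6–B7, B7–B8
Each bag holds 3 vertices, so the decomposition has width 2, which upper-bounds the treewidth. The edges c–b–g–f–c form a cycle, so G is not a tree and its treewidth is at least 2. Combining the bounds, tw(G) = 2.

2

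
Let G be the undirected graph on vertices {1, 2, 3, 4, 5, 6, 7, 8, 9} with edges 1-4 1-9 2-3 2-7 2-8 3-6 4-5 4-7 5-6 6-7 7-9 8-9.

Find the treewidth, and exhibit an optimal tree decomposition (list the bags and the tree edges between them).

Treewidth 3.
One such decomposition:
Bags: B1 = {2, 3, 6, 8}  B2 = {2, 6, 7, 8}  B3 = {6, 7, 8, 9}  B4 = {5, 6, 7, 9}  B5 = {4, 5, 7, 9}  B6 = {1, 4, 5, 9}
Tree: B1–B2, B2–B3, B3–B4, B4–B5, B5–B6

The largest bag has 4 vertices, giving width 3; this decomposition certifies tw(G) ≤ 3. For the lower bound: the 4 vertex sets {2,3,8}, {6}, {7}, {1,4,5,9} are disjoint, each induces a connected subgraph, and every pair is joined by at least one edge of G. Contracting each set to a single vertex therefore yields K_{4} as a minor, and since treewidth is minor-monotone, tw(G) ≥ tw(K_{4}) = 3. The upper and lower bounds meet at 3, so that is the treewidth.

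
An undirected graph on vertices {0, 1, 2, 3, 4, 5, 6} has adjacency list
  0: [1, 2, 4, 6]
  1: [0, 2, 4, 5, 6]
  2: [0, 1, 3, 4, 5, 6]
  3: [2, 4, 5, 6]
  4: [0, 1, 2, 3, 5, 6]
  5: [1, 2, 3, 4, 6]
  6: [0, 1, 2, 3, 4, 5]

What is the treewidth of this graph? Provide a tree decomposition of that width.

Treewidth 4.
One such decomposition:
Bags: B1 = {1, 2, 4, 5, 6}  B2 = {0, 1, 2, 4, 6}  B3 = {2, 3, 4, 5, 6}
Tree: B1–B2, B1–B3

Every bag has size at most 5, so the width is 5 − 1 = 4 and tw(G) ≤ 4. For the lower bound, the 5 vertices {0, 1, 2, 4, 6} are pairwise adjacent, and any tree decomposition puts a clique entirely inside one bag — forcing width ≥ 4. Hence tw(G) = 4 exactly.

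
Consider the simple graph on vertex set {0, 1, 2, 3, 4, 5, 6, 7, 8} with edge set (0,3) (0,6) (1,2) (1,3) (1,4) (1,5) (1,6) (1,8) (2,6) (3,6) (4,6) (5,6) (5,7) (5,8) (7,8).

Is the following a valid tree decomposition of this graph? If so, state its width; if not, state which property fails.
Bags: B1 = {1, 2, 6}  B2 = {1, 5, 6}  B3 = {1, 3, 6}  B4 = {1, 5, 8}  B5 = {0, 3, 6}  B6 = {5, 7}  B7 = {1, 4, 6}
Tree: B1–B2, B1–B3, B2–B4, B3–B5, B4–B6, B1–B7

A tree decomposition must satisfy three properties: every vertex lies in some bag; for every edge, both endpoints lie together in some bag; and for every vertex, the bags containing it form a connected subtree. Here edge (8,7) lies in no bag, so the decomposition is invalid.

No — edge (8,7) lies in no bag.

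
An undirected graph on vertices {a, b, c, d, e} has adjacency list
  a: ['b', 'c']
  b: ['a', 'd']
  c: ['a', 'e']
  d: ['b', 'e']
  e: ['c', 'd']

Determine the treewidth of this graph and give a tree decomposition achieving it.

Treewidth 2.
One optimal decomposition is:
Bags: B1 = {b, d, e}  B2 = {a, b, e}  B3 = {a, c, e}
Tree: B1–B2, B2–B3

Each bag holds 3 vertices, so the decomposition has width 2, which upper-bounds the treewidth. Since e–d–b–a–c–e is a cycle in G, G is not acyclic. Forests are exactly the graphs of treewidth ≤ 1, so tw(G) ≥ 2. Hence tw(G) = 2 exactly.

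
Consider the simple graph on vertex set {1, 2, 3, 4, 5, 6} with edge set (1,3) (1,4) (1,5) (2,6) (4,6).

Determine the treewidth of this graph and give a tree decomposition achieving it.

The largest bag has 2 vertices, giving width 1; this decomposition certifies tw(G) ≤ 1. G has an edge, so its treewidth is at least 1. Hence tw(G) = 1 exactly.

Treewidth 1.
Bags: B1 = {4, 6}  B2 = {1, 4}  B3 = {1, 3}  B4 = {1, 5}  B5 = {2, 6}
Tree: B1–B2, B2–B3, B2–B4, B1–B5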